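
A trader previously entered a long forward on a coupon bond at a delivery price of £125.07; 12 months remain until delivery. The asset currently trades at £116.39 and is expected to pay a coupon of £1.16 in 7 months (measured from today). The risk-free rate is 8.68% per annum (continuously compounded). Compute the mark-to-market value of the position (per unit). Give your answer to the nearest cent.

PV(remaining coupons) I = 1.16·e^(−0.0868·7/12) = 1.1027
Current forward F = (S − I)·e^(rT) = (116.39 − 1.1027)·e^(0.0868·12/12) = 115.2873 × 1.090679 = 125.7414
Value (long) = (F − K)·e^(−rT) = (125.7414 − 125.07) × 0.916860 = 0.6156
Value = £0.62

£0.62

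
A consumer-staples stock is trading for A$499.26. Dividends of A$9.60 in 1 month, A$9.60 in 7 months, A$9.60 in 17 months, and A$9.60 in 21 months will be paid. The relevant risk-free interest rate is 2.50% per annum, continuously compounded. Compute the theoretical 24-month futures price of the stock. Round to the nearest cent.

PV(dividends) I = 9.60·e^(−0.0250·1/12) + 9.60·e^(−0.0250·7/12) + 9.60·e^(−0.0250·17/12) + 9.60·e^(−0.0250·21/12)
I = 9.5800 + 9.4610 + 9.2660 + 9.1891 = 37.4961
F = (S − I)·e^(rT) = (499.26 − 37.4961) · e^(0.0250·24/12)
= 461.7639 · e^0.050000 = 461.7639 × 1.051271 = A$485.44

A$485.44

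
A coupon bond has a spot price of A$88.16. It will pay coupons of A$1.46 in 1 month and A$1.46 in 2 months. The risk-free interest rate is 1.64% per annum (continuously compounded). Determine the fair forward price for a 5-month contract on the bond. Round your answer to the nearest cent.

PV(coupons) I = 1.46·e^(−0.0164·1/12) + 1.46·e^(−0.0164·2/12)
I = 1.4580 + 1.4560 = 2.9140
F = (S − I)·e^(rT) = (88.16 − 2.9140) · e^(0.0164·5/12)
= 85.2460 · e^0.006833 = 85.2460 × 1.006856 = A$85.83

A$85.83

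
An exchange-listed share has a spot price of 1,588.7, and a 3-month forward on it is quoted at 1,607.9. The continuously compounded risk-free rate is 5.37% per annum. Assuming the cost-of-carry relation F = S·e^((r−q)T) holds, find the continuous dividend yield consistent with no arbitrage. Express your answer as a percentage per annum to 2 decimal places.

From F = S·e^((r−q)T): (r − q) = ln(F/S)/T
ln(1607.9/1588.7) = ln(1.012085) = 0.012013
(r − q) = 0.012013 / (3/12) = 0.048052
q = r − ln(F/S)/T = 0.0537 − 0.048052 = 0.005648
q = 0.56%

0.56%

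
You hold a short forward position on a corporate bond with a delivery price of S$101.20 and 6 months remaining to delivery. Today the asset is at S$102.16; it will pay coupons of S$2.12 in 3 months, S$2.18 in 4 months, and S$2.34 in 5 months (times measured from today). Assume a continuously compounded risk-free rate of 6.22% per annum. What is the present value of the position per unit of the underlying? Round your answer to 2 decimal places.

S$2.44

PV(remaining coupons) I = 2.12·e^(−0.0622·3/12) + 2.18·e^(−0.0622·4/12) + 2.34·e^(−0.0622·5/12) = 6.5027
Current forward F = (S − I)·e^(rT) = (102.16 − 6.5027)·e^(0.0622·6/12) = 95.6573 × 1.031589 = 98.6790
Value (long) = (F − K)·e^(−rT) = (98.6790 − 101.20) × 0.969379 = -2.4438
Short position value = −(long value) = S$2.44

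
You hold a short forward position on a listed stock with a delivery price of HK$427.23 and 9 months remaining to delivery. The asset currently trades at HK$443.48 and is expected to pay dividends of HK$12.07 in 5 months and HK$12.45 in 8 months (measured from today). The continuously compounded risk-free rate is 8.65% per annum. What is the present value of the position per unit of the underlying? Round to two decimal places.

-HK$19.69

PV(remaining dividends) I = 12.07·e^(−0.0865·5/12) + 12.45·e^(−0.0865·8/12) = 23.3951
Current forward F = (S − I)·e^(rT) = (443.48 − 23.3951)·e^(0.0865·9/12) = 420.0849 × 1.067026 = 448.2415
Value (long) = (F − K)·e^(−rT) = (448.2415 − 427.23) × 0.937185 = 19.6917
Short position value = −(long value) = -HK$19.69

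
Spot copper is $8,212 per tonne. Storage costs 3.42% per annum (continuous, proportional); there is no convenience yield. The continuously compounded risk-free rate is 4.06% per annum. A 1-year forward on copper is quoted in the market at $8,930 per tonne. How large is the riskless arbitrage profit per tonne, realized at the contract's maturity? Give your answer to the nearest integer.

Fair forward: F* = S·e^(carry·T), with carry = (r + u) = 0.0406 + 0.0342 = 0.0748
F* = 8212 · e^(0.0748 × 1) = 8212 · e^0.074800 = 8212 × 1.077669 = $8849.8178
Market $8930 > fair $8849.8178: forward overpriced → cash-and-carry (buy spot, short the forward).
At maturity, profit = |F_mkt − F*| = |8930 − 8849.8178| = $80 per tonne

$80 per tonne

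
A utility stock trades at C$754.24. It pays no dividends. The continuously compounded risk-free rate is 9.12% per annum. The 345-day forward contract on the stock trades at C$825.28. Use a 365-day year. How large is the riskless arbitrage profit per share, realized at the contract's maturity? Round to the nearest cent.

Fair forward: F* = S·e^(carry·T), with carry = r = 0.0912
F* = 754.24 · e^(0.0912 × 345/365) = 754.24 · e^0.086203 = 754.24 × 1.090028 = C$822.1427
Market C$825.28 > fair C$822.1427: forward overpriced → cash-and-carry (buy spot, short the forward).
At maturity, profit = |F_mkt − F*| = |825.28 − 822.1427| = C$3.14 per share

C$3.14 per share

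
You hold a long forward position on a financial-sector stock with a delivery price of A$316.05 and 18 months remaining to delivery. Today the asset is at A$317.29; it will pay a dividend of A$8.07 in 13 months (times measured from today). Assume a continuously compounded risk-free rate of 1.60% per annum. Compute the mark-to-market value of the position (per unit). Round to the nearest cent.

PV(remaining dividends) I = 8.07·e^(−0.0160·13/12) = 7.9313
Current forward F = (S − I)·e^(rT) = (317.29 − 7.9313)·e^(0.0160·18/12) = 309.3587 × 1.024290 = 316.8730
Value (long) = (F − K)·e^(−rT) = (316.8730 − 316.05) × 0.976286 = 0.8035
Value = A$0.80

A$0.80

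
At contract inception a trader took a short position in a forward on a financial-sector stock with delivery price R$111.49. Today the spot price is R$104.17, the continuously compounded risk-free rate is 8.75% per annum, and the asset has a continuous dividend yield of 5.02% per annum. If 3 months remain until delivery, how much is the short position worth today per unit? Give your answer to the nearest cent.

Current fair forward for the remaining 3 months: F = S·e^((r − q)·T), (r − q) = 0.0875 − 0.0502 = 0.0373
F = 104.17 · e^(0.0373 × 3/12) = 104.17 × 1.009369 = 105.1460
Value of long forward = (F − K)·e^(−rT) = (105.1460 − 111.49) · e^(−0.0875·3/12)
= -6.3440 × 0.978363 = -6.21
Short position value = −(long value) = R$6.21

R$6.21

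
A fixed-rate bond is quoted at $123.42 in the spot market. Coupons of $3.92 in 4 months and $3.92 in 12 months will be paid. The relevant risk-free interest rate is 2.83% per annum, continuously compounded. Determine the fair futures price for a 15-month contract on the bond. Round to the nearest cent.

PV(coupons) I = 3.92·e^(−0.0283·4/12) + 3.92·e^(−0.0283·12/12)
I = 3.8832 + 3.8106 = 7.6938
F = (S − I)·e^(rT) = (123.42 − 7.6938) · e^(0.0283·15/12)
= 115.7262 · e^0.035375 = 115.7262 × 1.036008 = $119.89

$119.89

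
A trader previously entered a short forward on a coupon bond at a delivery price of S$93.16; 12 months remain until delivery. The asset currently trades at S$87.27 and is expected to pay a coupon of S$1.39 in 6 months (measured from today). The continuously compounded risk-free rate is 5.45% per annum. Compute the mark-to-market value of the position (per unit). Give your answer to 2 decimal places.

PV(remaining coupons) I = 1.39·e^(−0.0545·6/12) = 1.3526
Current forward F = (S − I)·e^(rT) = (87.27 − 1.3526)·e^(0.0545·12/12) = 85.9174 × 1.056012 = 90.7298
Value (long) = (F − K)·e^(−rT) = (90.7298 − 93.16) × 0.946959 = -2.3013
Short position value = −(long value) = S$2.30

S$2.30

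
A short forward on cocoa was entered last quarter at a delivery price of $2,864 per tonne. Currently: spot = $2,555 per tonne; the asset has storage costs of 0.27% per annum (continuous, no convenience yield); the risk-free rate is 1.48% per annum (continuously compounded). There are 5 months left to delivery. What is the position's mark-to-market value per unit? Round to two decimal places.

Current fair forward for the remaining 5 months: F = S·e^((r + u)·T), (r + u) = 0.0148 + 0.0027 = 0.0175
F = 2555 · e^(0.0175 × 5/12) = 2555 × 1.00731832 = 2573.6983
Value of long forward = (F − K)·e^(−rT) = (2573.6983 − 2864) · e^(−0.0148·5/12)
= -290.3017 × 0.99385231 = -288.52
Short position value = −(long value) = $288.52

$288.52 per tonne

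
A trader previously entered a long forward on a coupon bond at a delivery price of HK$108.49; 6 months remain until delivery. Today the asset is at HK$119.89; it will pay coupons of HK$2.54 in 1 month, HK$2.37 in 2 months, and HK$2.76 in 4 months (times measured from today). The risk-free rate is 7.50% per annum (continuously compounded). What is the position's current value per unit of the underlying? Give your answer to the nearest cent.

HK$7.84

PV(remaining coupons) I = 2.54·e^(−0.0750·1/12) + 2.37·e^(−0.0750·2/12) + 2.76·e^(−0.0750·4/12) = 7.5566
Current forward F = (S − I)·e^(rT) = (119.89 − 7.5566)·e^(0.0750·6/12) = 112.3334 × 1.038212 = 116.6259
Value (long) = (F − K)·e^(−rT) = (116.6259 − 108.49) × 0.963194 = 7.8365
Value = HK$7.84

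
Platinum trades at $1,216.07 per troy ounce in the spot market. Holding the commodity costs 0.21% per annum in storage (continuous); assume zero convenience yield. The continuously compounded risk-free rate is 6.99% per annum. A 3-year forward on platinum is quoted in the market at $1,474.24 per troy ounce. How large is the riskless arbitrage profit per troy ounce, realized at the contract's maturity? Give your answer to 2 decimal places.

$35.03 per troy ounce

Fair forward: F* = S·e^(carry·T), with carry = (r + u) = 0.0699 + 0.0021 = 0.0720
F* = 1216.07 · e^(0.0720 × 3) = 1216.07 · e^0.21600000 = 1216.07 × 1.24110238 = $1509.2674
Market $1474.24 < fair $1509.2674: forward underpriced → reverse cash-and-carry (short spot, go long the forward).
At maturity, profit = |F_mkt − F*| = |1474.24 − 1509.2674| = $35.03 per troy ounce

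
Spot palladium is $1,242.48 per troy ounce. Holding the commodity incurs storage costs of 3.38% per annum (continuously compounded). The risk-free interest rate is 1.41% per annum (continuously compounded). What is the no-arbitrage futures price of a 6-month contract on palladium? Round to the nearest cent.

$1,272.60 per troy ounce

Net carry = r + u − y = 0.0141 + 0.0338 − 0.0000 = 0.0479
F = S·e^((r+u−y)T) = 1242.48 · e^(0.0479 × 6/12) = 1242.48 · e^0.02395000
= 1242.48 × 1.02423910 = $1,272.60 per troy ounce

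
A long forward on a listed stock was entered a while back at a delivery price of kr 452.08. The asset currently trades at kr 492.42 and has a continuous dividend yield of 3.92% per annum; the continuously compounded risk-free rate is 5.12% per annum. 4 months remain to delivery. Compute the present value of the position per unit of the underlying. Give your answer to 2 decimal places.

kr 41.60

Current fair forward for the remaining 4 months: F = S·e^((r − q)·T), (r − q) = 0.0512 − 0.0392 = 0.0120
F = 492.42 · e^(0.0120 × 4/12) = 492.42 × 1.004008 = 494.3936
Value of long forward = (F − K)·e^(−rT) = (494.3936 − 452.08) · e^(−0.0512·4/12)
= 42.3136 × 0.983078 = 41.60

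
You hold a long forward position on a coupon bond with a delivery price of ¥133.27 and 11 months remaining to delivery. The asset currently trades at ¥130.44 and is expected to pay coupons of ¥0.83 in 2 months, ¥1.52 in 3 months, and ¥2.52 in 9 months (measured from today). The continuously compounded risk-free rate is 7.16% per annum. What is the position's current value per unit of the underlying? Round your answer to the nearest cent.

¥0.93

PV(remaining coupons) I = 0.83·e^(−0.0716·2/12) + 1.52·e^(−0.0716·3/12) + 2.52·e^(−0.0716·9/12) = 4.7014
Current forward F = (S − I)·e^(rT) = (130.44 − 4.7014)·e^(0.0716·11/12) = 125.7386 × 1.067835 = 134.2681
Value (long) = (F − K)·e^(−rT) = (134.2681 − 133.27) × 0.936474 = 0.9347
Value = ¥0.93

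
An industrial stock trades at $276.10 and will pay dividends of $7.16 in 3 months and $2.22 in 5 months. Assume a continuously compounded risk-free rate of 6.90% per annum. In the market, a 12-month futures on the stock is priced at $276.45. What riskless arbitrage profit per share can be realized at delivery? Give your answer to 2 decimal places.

PV(dividends) I = 7.16·e^(−0.0690·3/12) + 2.22·e^(−0.0690·5/12) = 9.1946
Fair futures F* = (S − I)·e^(rT) = (276.10 − 9.1946)·e^0.069000 = 266.9054 × 1.071436 = 285.9721
Market $276.45 < fair 285.9721: forward underpriced → reverse cash-and-carry (short the stock, invest proceeds at r, pay the dividends, go long the forward).
Profit at T = |F_mkt − F*| = |276.45 − 285.9721| = $9.52 per share

$9.52 per share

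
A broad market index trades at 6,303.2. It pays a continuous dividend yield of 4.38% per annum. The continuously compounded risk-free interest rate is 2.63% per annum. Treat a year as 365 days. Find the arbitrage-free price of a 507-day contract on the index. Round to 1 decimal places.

F = S·e^((r − q)T) = 6303.2 · e^((0.0263 − 0.0438) × 507/365)
= 6303.2 · e^-0.024308 = 6303.2 × 0.975985
F = 6,151.8

6,151.8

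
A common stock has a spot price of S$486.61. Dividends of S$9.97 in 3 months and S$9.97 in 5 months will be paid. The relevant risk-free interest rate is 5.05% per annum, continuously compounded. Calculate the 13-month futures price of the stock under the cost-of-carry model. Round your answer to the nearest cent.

PV(dividends) I = 9.97·e^(−0.0505·3/12) + 9.97·e^(−0.0505·5/12)
I = 9.8449 + 9.7624 = 19.6073
F = (S − I)·e^(rT) = (486.61 − 19.6073) · e^(0.0505·13/12)
= 467.0027 · e^0.054708 = 467.0027 × 1.056232 = S$493.26

S$493.26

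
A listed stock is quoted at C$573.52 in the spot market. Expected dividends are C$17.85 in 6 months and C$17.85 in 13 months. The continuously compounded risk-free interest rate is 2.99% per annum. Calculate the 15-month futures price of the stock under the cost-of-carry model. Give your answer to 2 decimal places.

PV(dividends) I = 17.85·e^(−0.0299·6/12) + 17.85·e^(−0.0299·13/12)
I = 17.5851 + 17.2811 = 34.8662
F = (S − I)·e^(rT) = (573.52 − 34.8662) · e^(0.0299·15/12)
= 538.6538 · e^0.037375 = 538.6538 × 1.038082 = C$559.17

C$559.17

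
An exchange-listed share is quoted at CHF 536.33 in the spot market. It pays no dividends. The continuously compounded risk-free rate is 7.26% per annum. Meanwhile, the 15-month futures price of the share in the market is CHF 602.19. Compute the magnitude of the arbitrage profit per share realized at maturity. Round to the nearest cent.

Fair futures: F* = S·e^(carry·T), with carry = r = 0.0726
F* = 536.33 · e^(0.0726 × 15/12) = 536.33 · e^0.090750 = 536.33 × 1.094995 = CHF 587.2787
Market CHF 602.19 > fair CHF 587.2787: forward overpriced → cash-and-carry (buy spot, short the forward).
At maturity, profit = |F_mkt − F*| = |602.19 − 587.2787| = CHF 14.91 per share

CHF 14.91 per share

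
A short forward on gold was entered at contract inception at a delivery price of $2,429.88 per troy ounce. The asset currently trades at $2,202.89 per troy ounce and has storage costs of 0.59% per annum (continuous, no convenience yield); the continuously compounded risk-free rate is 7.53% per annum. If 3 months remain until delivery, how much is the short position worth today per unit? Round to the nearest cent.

Current fair forward for the remaining 3 months: F = S·e^((r + u)·T), (r + u) = 0.0753 + 0.0059 = 0.0812
F = 2202.89 · e^(0.0812 × 3/12) = 2202.89 × 1.02050745 = 2248.0657
Value of long forward = (F − K)·e^(−rT) = (2248.0657 − 2429.88) · e^(−0.0753·3/12)
= -181.8143 × 0.98135108 = -178.42
Short position value = −(long value) = $178.42

$178.42 per troy ounce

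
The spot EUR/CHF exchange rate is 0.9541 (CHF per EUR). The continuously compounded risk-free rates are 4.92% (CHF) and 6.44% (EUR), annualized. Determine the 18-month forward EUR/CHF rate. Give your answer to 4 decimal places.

F = S·e^((r_CHF − r_EUR)T) = 0.9541 · e^((0.0492 − 0.0644) × 18/12)
= 0.9541 · e^-0.022800 = 0.9541 × 0.977458
F = 0.9326 CHF per EUR

0.9326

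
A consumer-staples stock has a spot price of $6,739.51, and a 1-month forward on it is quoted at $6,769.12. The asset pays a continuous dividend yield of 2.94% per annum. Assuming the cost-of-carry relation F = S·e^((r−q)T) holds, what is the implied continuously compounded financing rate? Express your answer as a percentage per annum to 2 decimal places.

8.20%

From F = S·e^((r−q)T): (r − q) = ln(F/S)/T
ln(6769.12/6739.51) = ln(1.004393) = 0.004383
(r − q) = 0.004383 / (1/12) = 0.052596
r = ln(F/S)/T + q = 0.052596 + 0.0294 = 0.081996
r = 8.20%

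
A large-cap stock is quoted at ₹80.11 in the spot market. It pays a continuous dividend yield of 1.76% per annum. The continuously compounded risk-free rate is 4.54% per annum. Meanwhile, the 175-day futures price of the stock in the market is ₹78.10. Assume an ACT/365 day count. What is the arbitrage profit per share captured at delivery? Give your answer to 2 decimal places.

Fair futures: F* = S·e^(carry·T), with carry = (r − q) = 0.0454 − 0.0176 = 0.0278
F* = 80.11 · e^(0.0278 × 175/365) = 80.11 · e^0.013329 = 80.11 × 1.013418 = ₹81.1849
Market ₹78.10 < fair ₹81.1849: forward underpriced → reverse cash-and-carry (short spot, go long the forward).
At maturity, profit = |F_mkt − F*| = |78.10 − 81.1849| = ₹3.08 per share

₹3.08 per share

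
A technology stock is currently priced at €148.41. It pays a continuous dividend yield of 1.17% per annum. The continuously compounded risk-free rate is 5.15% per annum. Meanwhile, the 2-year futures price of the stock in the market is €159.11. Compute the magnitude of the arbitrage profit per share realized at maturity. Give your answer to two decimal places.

Fair futures: F* = S·e^(carry·T), with carry = (r − q) = 0.0515 − 0.0117 = 0.0398
F* = 148.41 · e^(0.0398 × 2) = 148.41 · e^0.079600 = 148.41 × 1.082854 = €160.7064
Market €159.11 < fair €160.7064: forward underpriced → reverse cash-and-carry (short spot, go long the forward).
At maturity, profit = |F_mkt − F*| = |159.11 − 160.7064| = €1.60 per share

€1.60 per share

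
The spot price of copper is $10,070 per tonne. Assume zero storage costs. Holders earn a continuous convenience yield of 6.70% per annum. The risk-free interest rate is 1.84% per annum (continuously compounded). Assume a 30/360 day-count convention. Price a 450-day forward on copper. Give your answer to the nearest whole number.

Net carry = r + u − y = 0.0184 + 0.0000 − 0.0670 = -0.0486
F = S·e^((r+u−y)T) = 10070 · e^(-0.0486 × 450/360) = 10070 · e^-0.060750
= 10070 × 0.941058 = $9,476 per tonne

$9,476 per tonne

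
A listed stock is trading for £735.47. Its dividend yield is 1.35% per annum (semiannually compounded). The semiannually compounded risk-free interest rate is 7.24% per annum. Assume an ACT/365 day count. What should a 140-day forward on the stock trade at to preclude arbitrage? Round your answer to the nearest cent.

£751.92

F = S · (1+r/2)^(2T) / (1+q/2)^(2T)
= 735.47 × 1.027655 / 1.005174 = 735.47 × 1.022365
F = £751.92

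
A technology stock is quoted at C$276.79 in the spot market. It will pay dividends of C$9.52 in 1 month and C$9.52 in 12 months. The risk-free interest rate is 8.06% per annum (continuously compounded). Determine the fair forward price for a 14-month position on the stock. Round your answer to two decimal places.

PV(dividends) I = 9.52·e^(−0.0806·1/12) + 9.52·e^(−0.0806·12/12)
I = 9.4563 + 8.7828 = 18.2391
F = (S − I)·e^(rT) = (276.79 − 18.2391) · e^(0.0806·14/12)
= 258.5509 · e^0.094033 = 258.5509 × 1.098596 = C$284.04

C$284.04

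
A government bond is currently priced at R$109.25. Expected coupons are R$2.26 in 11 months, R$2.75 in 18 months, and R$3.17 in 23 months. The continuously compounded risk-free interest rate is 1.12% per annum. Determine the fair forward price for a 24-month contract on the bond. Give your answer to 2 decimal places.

R$103.50

PV(coupons) I = 2.26·e^(−0.0112·11/12) + 2.75·e^(−0.0112·18/12) + 3.17·e^(−0.0112·23/12)
I = 2.2369 + 2.7042 + 3.1027 = 8.0438
F = (S − I)·e^(rT) = (109.25 − 8.0438) · e^(0.0112·24/12)
= 101.2062 · e^0.022400 = 101.2062 × 1.022653 = R$103.50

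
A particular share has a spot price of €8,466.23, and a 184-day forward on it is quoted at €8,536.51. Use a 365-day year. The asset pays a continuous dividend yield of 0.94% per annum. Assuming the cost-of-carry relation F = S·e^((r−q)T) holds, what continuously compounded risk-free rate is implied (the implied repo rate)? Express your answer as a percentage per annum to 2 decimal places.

From F = S·e^((r−q)T): (r − q) = ln(F/S)/T
ln(8536.51/8466.23) = ln(1.008301) = 0.008267
(r − q) = 0.008267 / (184/365) = 0.016399
r = ln(F/S)/T + q = 0.016399 + 0.0094 = 0.025799
r = 2.58%

2.58%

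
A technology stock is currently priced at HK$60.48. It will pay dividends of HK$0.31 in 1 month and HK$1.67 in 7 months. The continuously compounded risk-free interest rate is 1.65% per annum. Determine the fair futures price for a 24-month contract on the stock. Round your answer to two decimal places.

PV(dividends) I = 0.31·e^(−0.0165·1/12) + 1.67·e^(−0.0165·7/12)
I = 0.3096 + 1.6540 = 1.9636
F = (S − I)·e^(rT) = (60.48 − 1.9636) · e^(0.0165·24/12)
= 58.5164 · e^0.033000 = 58.5164 × 1.033551 = HK$60.48

HK$60.48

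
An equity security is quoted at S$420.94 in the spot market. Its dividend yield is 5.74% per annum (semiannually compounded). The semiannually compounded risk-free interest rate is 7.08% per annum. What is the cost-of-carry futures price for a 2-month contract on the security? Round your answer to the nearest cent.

F = S · (1+r/2)^(2T) / (1+q/2)^(2T)
= 420.94 × 1.011663 / 1.009477 = 420.94 × 1.002165
F = S$421.85

S$421.85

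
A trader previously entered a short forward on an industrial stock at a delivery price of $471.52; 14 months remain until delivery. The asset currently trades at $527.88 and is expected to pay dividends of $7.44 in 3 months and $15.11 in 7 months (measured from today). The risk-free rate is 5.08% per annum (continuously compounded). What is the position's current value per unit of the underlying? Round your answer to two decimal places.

PV(remaining dividends) I = 7.44·e^(−0.0508·3/12) + 15.11·e^(−0.0508·7/12) = 22.0149
Current forward F = (S − I)·e^(rT) = (527.88 − 22.0149)·e^(0.0508·14/12) = 505.8651 × 1.061058 = 536.7522
Value (long) = (F − K)·e^(−rT) = (536.7522 − 471.52) × 0.942455 = 61.4784
Short position value = −(long value) = -$61.48

-$61.48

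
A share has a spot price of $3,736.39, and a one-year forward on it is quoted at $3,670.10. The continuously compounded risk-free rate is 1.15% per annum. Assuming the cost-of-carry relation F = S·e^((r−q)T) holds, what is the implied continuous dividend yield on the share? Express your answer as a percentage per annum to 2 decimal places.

2.94%

From F = S·e^((r−q)T): (r − q) = ln(F/S)/T
ln(3670.10/3736.39) = ln(0.982258) = -0.017901
(r − q) = -0.017901 / (12/12) = -0.017901
q = r − ln(F/S)/T = 0.0115 + 0.017901 = 0.029401
q = 2.94%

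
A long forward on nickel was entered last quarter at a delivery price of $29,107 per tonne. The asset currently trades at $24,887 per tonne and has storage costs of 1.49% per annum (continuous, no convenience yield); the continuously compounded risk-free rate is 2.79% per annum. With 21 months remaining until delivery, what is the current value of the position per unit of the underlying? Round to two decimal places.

-$2175.52 per tonne

Current fair forward for the remaining 21 months: F = S·e^((r + u)·T), (r + u) = 0.0279 + 0.0149 = 0.0428
F = 24887 · e^(0.0428 × 21/12) = 24887 × 1.07777637 = 26822.6205
Value of long forward = (F − K)·e^(−rT) = (26822.6205 − 29107) · e^(−0.0279·21/12)
= -2284.3795 × 0.95234778 = -2175.52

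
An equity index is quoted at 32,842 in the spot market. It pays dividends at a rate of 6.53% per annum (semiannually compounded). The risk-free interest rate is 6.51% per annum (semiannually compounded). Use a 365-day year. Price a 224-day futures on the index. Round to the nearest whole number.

32,838

F = S · (1+r/2)^(2T) / (1+q/2)^(2T)
= 32842 × 1.040098 / 1.040222 = 32842 × 0.999881
F = 32,838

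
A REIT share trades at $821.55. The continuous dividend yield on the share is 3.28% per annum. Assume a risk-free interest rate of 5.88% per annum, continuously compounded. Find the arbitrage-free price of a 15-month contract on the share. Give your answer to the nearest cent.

F = S·e^((r − q)T) = 821.55 · e^((0.0588 − 0.0328) × 15/12)
= 821.55 · e^0.032500 = 821.55 × 1.033034
F = $848.69

$848.69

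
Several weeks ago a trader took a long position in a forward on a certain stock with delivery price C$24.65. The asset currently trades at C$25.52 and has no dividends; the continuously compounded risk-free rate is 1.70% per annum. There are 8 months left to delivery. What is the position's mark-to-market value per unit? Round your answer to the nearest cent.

Current fair forward for the remaining 8 months: F = S·e^(r·T), r = 0.0170
F = 25.52 · e^(0.0170 × 8/12) = 25.52 × 1.011398 = 25.8109
Value of long forward = (F − K)·e^(−rT) = (25.8109 − 24.65) · e^(−0.0170·8/12)
= 1.1609 × 0.988731 = 1.15

C$1.15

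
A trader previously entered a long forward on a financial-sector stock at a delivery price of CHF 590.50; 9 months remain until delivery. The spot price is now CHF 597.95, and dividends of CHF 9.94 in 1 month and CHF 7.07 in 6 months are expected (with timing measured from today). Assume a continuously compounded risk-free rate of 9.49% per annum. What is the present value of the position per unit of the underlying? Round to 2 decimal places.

PV(remaining dividends) I = 9.94·e^(−0.0949·1/12) + 7.07·e^(−0.0949·6/12) = 16.6041
Current forward F = (S − I)·e^(rT) = (597.95 − 16.6041)·e^(0.0949·9/12) = 581.3459 × 1.073769 = 624.2312
Value (long) = (F − K)·e^(−rT) = (624.2312 − 590.50) × 0.931299 = 31.4138
Value = CHF 31.41

CHF 31.41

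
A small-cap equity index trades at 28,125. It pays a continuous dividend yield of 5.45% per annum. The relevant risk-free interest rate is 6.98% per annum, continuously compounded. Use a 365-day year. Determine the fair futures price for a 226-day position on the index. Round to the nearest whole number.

28,393

F = S·e^((r − q)T) = 28125 · e^((0.0698 − 0.0545) × 226/365)
= 28125 · e^0.009473 = 28125 × 1.009518
F = 28,393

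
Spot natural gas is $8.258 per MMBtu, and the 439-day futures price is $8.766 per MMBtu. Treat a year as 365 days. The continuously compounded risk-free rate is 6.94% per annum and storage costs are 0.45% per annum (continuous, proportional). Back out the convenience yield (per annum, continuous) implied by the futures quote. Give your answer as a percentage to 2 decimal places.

F = S·e^((r+u−y)T) ⇒ (r+u−y) = ln(F/S)/T
ln(8.766/8.258) = 0.059698; /T ⇒ 0.049635
y = r + u − ln(F/S)/T = 0.0694 + 0.0045 − 0.049635 = 0.024265
y = 2.43%

2.43%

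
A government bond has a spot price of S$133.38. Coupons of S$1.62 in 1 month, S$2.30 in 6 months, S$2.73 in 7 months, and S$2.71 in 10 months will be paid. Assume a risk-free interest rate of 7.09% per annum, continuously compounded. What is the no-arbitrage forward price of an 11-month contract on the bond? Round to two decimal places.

PV(coupons) I = 1.62·e^(−0.0709·1/12) + 2.30·e^(−0.0709·6/12) + 2.73·e^(−0.0709·7/12) + 2.71·e^(−0.0709·10/12)
I = 1.6105 + 2.2199 + 2.6194 + 2.5545 = 9.0043
F = (S − I)·e^(rT) = (133.38 − 9.0043) · e^(0.0709·11/12)
= 124.3757 · e^0.064992 = 124.3757 × 1.067150 = S$132.73

S$132.73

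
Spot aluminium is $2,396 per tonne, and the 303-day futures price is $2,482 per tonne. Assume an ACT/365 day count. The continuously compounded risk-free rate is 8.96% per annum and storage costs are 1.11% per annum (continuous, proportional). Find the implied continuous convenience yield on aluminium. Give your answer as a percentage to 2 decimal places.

F = S·e^((r+u−y)T) ⇒ (r+u−y) = ln(F/S)/T
ln(2482/2396) = 0.035264; /T ⇒ 0.042480
y = r + u − ln(F/S)/T = 0.0896 + 0.0111 − 0.042480 = 0.058220
y = 5.82%

5.82%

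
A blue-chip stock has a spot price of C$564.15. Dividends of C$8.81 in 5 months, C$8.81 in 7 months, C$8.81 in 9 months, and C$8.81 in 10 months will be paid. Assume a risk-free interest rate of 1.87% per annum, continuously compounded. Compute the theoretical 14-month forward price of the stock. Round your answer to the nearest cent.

C$541.01

PV(dividends) I = 8.81·e^(−0.0187·5/12) + 8.81·e^(−0.0187·7/12) + 8.81·e^(−0.0187·9/12) + 8.81·e^(−0.0187·10/12)
I = 8.7416 + 8.7144 + 8.6873 + 8.6738 = 34.8171
F = (S − I)·e^(rT) = (564.15 − 34.8171) · e^(0.0187·14/12)
= 529.3329 · e^0.021817 = 529.3329 × 1.022057 = C$541.01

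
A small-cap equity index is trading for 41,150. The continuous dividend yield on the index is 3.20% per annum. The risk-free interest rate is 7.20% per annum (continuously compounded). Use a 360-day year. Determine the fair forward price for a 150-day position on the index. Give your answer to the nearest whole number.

41,842

F = S·e^((r − q)T) = 41150 · e^((0.0720 − 0.0320) × 150/360)
= 41150 · e^0.016667 = 41150 × 1.016807
F = 41,842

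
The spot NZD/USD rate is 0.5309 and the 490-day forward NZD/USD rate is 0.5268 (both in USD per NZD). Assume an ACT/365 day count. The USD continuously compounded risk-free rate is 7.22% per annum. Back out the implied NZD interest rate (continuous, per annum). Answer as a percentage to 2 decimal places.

7.80%

F = S·e^((r_USD − r_NZD)T) ⇒ r_NZD = r_USD − ln(F/S)/T
ln(0.5268/0.5309) = -0.007753; /(490/365) = -0.005775
r_NZD = 0.0722 + 0.005775 = 0.077975
r_NZD = 7.80%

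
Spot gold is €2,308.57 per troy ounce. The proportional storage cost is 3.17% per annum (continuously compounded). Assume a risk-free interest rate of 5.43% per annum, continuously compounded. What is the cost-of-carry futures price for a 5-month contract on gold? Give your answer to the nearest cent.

€2,392.79 per troy ounce

Net carry = r + u − y = 0.0543 + 0.0317 − 0.0000 = 0.0860
F = S·e^((r+u−y)T) = 2308.57 · e^(0.0860 × 5/12) = 2308.57 · e^0.03583333
= 2308.57 × 1.03648308 = €2,392.79 per troy ounce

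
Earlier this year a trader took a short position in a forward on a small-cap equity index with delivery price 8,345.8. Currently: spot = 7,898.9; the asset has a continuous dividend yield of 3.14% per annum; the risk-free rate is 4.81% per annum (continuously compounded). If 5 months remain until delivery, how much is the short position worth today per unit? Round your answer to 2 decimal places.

383.97

Current fair forward for the remaining 5 months: F = S·e^((r − q)·T), (r − q) = 0.0481 − 0.0314 = 0.0167
F = 7898.9 · e^(0.0167 × 5/12) = 7898.9 × 1.00698260 = 7954.0549
Value of long forward = (F − K)·e^(−rT) = (7954.0549 − 8345.8) · e^(−0.0481·5/12)
= -391.7451 × 0.98015783 = -383.97
Short position value = −(long value) = 383.97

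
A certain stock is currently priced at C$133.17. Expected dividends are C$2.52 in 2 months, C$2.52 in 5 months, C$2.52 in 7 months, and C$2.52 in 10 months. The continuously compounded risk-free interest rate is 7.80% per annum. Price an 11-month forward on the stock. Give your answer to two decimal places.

C$132.63

PV(dividends) I = 2.52·e^(−0.0780·2/12) + 2.52·e^(−0.0780·5/12) + 2.52·e^(−0.0780·7/12) + 2.52·e^(−0.0780·10/12)
I = 2.4875 + 2.4394 + 2.4079 + 2.3614 = 9.6962
F = (S − I)·e^(rT) = (133.17 − 9.6962) · e^(0.0780·11/12)
= 123.4738 · e^0.071500 = 123.4738 × 1.074118 = C$132.63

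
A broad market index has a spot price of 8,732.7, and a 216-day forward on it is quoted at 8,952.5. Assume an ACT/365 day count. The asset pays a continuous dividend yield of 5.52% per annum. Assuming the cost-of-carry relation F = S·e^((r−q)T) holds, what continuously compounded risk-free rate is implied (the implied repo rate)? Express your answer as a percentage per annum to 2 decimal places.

From F = S·e^((r−q)T): (r − q) = ln(F/S)/T
ln(8952.5/8732.7) = ln(1.025170) = 0.024858
(r − q) = 0.024858 / (216/365) = 0.042005
r = ln(F/S)/T + q = 0.042005 + 0.0552 = 0.097205
r = 9.72%

9.72%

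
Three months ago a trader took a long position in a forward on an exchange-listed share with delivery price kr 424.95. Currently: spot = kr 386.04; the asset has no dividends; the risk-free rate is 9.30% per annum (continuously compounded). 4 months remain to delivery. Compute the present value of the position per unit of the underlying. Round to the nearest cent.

-kr 25.94

Current fair forward for the remaining 4 months: F = S·e^(r·T), r = 0.0930
F = 386.04 · e^(0.0930 × 4/12) = 386.04 × 1.031486 = 398.1949
Value of long forward = (F − K)·e^(−rT) = (398.1949 − 424.95) · e^(−0.0930·4/12)
= -26.7551 × 0.969476 = -25.94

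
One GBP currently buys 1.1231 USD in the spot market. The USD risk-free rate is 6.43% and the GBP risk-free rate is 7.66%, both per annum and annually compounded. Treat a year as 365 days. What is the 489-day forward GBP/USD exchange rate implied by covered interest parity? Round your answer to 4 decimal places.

By covered interest parity, F = S · (1+r_USD)^T / (1+r_GBP)^T
= 1.1231 × 1.087072 / 1.103936 = 1.1231 × 0.984724
F = 1.1059 USD per GBP

1.1059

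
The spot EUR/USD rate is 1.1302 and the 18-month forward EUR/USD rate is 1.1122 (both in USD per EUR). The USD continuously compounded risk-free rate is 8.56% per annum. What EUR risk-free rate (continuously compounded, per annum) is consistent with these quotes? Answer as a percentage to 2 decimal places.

9.63%

F = S·e^((r_USD − r_EUR)T) ⇒ r_EUR = r_USD − ln(F/S)/T
ln(1.1122/1.1302) = -0.016055; /(18/12) = -0.010703
r_EUR = 0.0856 + 0.010703 = 0.096303
r_EUR = 9.63%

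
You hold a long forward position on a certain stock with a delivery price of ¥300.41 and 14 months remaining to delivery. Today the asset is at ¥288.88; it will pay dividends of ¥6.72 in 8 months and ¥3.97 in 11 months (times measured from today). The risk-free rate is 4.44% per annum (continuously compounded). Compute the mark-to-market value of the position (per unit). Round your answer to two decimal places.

PV(remaining dividends) I = 6.72·e^(−0.0444·8/12) + 3.97·e^(−0.0444·11/12) = 10.3357
Current forward F = (S − I)·e^(rT) = (288.88 − 10.3357)·e^(0.0444·14/12) = 278.5443 × 1.053165 = 293.3531
Value (long) = (F − K)·e^(−rT) = (293.3531 − 300.41) × 0.949519 = -6.7007
Value = -¥6.70

-¥6.70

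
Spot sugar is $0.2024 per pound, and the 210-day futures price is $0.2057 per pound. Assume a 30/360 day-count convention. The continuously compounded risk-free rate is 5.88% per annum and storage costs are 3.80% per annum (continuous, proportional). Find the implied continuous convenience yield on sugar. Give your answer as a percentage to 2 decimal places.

F = S·e^((r+u−y)T) ⇒ (r+u−y) = ln(F/S)/T
ln(0.2057/0.2024) = 0.016173; /T ⇒ 0.027725
y = r + u − ln(F/S)/T = 0.0588 + 0.0380 − 0.027725 = 0.069075
y = 6.91%

6.91%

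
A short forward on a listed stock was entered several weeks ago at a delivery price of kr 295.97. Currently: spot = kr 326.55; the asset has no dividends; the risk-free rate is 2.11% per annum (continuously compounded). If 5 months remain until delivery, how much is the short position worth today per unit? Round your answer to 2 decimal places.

Current fair forward for the remaining 5 months: F = S·e^(r·T), r = 0.0211
F = 326.55 · e^(0.0211 × 5/12) = 326.55 × 1.008830 = 329.4334
Value of long forward = (F − K)·e^(−rT) = (329.4334 − 295.97) · e^(−0.0211·5/12)
= 33.4634 × 0.991247 = 33.17
Short position value = −(long value) = -kr 33.17

-kr 33.17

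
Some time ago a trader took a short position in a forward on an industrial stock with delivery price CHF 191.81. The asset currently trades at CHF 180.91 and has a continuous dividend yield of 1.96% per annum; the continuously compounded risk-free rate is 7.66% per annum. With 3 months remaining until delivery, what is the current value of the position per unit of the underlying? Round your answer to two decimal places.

CHF 8.15

Current fair forward for the remaining 3 months: F = S·e^((r − q)·T), (r − q) = 0.0766 − 0.0196 = 0.0570
F = 180.91 · e^(0.0570 × 3/12) = 180.91 × 1.014352 = 183.5064
Value of long forward = (F − K)·e^(−rT) = (183.5064 − 191.81) · e^(−0.0766·3/12)
= -8.3036 × 0.981032 = -8.15
Short position value = −(long value) = CHF 8.15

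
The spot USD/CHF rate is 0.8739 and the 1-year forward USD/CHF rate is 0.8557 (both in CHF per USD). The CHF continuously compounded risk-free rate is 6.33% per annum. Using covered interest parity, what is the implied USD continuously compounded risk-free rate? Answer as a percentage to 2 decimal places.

F = S·e^((r_CHF − r_USD)T) ⇒ r_USD = r_CHF − ln(F/S)/T
ln(0.8557/0.8739) = -0.021046; /(12/12) = -0.021046
r_USD = 0.0633 + 0.021046 = 0.084346
r_USD = 8.43%

8.43%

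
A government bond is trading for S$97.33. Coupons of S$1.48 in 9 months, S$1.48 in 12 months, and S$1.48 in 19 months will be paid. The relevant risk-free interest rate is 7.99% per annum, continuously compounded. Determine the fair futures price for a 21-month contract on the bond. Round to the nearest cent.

PV(coupons) I = 1.48·e^(−0.0799·9/12) + 1.48·e^(−0.0799·12/12) + 1.48·e^(−0.0799·19/12)
I = 1.3939 + 1.3663 + 1.3041 = 4.0643
F = (S − I)·e^(rT) = (97.33 − 4.0643) · e^(0.0799·21/12)
= 93.2657 · e^0.139825 = 93.2657 × 1.150073 = S$107.26

S$107.26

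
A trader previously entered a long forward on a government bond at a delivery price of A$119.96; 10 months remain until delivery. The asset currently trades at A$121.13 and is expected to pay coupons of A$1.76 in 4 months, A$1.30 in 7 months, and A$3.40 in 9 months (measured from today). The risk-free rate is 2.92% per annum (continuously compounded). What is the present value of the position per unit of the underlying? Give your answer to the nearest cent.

-A$2.29

PV(remaining coupons) I = 1.76·e^(−0.0292·4/12) + 1.30·e^(−0.0292·7/12) + 3.40·e^(−0.0292·9/12) = 6.3473
Current forward F = (S − I)·e^(rT) = (121.13 − 6.3473)·e^(0.0292·10/12) = 114.7827 × 1.024632 = 117.6100
Value (long) = (F − K)·e^(−rT) = (117.6100 − 119.96) × 0.975960 = -2.2935
Value = -A$2.29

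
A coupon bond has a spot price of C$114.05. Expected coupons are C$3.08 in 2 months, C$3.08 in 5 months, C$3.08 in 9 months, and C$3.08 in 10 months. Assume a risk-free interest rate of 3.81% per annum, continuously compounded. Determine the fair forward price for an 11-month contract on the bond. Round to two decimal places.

C$105.61

PV(coupons) I = 3.08·e^(−0.0381·2/12) + 3.08·e^(−0.0381·5/12) + 3.08·e^(−0.0381·9/12) + 3.08·e^(−0.0381·10/12)
I = 3.0605 + 3.0315 + 2.9932 + 2.9837 = 12.0689
F = (S − I)·e^(rT) = (114.05 − 12.0689) · e^(0.0381·11/12)
= 101.9811 · e^0.034925 = 101.9811 × 1.035542 = C$105.61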